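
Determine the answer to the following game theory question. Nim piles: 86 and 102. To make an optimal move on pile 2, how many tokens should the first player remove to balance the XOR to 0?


Piles: 86 and 102
Current XOR: 86 XOR 102 = 48 (non-zero, so this is an N-position).
To make the XOR zero, we need to find a move that balances the piles.
For pile 2 (size 102): target = 102 XOR 48 = 86
We reduce pile 2 from 102 to 86.
Tokens removed: 102 - 86 = 16
Verification: 86 XOR 86 = 0

16


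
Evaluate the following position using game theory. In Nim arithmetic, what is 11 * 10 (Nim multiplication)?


Nim multiplication is bilinear over XOR: (u XOR v) * w = (u*w) XOR (v*w).
So we split each operand into its bit components and XOR the pairwise Nim products.
11 = 1 + 2 + 8 (as XOR of powers of 2).
10 = 2 + 8 (as XOR of powers of 2).
Using the standard Nim-product table on single bits:
  2*2 = 3,   2*4 = 8,   2*8 = 12,
  4*4 = 6,   4*8 = 11,  8*8 = 13,
and  1*x = x (identity), k*l = l*k (commutative).
Pairwise Nim products:
  1 * 2 = 2
  1 * 8 = 8
  2 * 2 = 3
  2 * 8 = 12
  8 * 2 = 12
  8 * 8 = 13
XOR them: 2 XOR 8 XOR 3 XOR 12 XOR 12 XOR 13 = 4.
Result: 11 * 10 = 4 (in Nim).

4


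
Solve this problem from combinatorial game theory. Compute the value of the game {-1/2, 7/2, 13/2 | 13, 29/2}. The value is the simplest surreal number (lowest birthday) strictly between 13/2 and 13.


Left options: {-1/2, 7/2, 13/2}, max = 13/2
Right options: {13, 29/2}, min = 13
All options are numbers and max(Left) < min(Right), so by the simplicity theorem the value is the simplest (earliest-born) number strictly between 13/2 and 13.
Integers 7 through 12 all lie strictly between 13/2 and 13.
Among integers, the simplest (lowest birthday = smallest |n|; 0 is born on day 0, +-n on day n) is 7.
No non-integer in the interval can be simpler: if x is a non-integer in the interval, then floor(x) or ceil(x) also lies in the interval (the interval contains an integer), and both are proper prefixes of x's sign expansion, i.e. born earlier. So the game value is 7.
Game value = 7

7


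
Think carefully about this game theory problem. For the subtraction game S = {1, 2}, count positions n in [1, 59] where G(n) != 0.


Subtraction set S = {1, 2}, so G(n) = n mod 3.
G(n) = 0 when n is a multiple of 3.
Multiples of 3 in [1, 59]: 19
N-positions (nonzero Grundy) = 59 - 19 = 40

40


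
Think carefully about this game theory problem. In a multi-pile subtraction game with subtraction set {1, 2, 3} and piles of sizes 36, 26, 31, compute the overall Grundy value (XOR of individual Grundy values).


Subtraction set: {1, 2, 3}
For this subtraction set, G(n) = n mod 4 (period = max + 1 = 4).
Pile 1 (size 36): G(36) = 36 mod 4 = 0
Pile 2 (size 26): G(26) = 26 mod 4 = 2
Pile 3 (size 31): G(31) = 31 mod 4 = 3
Total Grundy value = XOR of all: 0 XOR 2 XOR 3 = 1

1


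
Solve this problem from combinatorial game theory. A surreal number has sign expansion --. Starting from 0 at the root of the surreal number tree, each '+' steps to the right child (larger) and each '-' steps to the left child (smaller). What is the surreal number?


Sign expansion: --
Rule: track bounds (lo, hi), initially (-inf, +inf). On '+', the current value becomes lo and we move to the simplest number in (value, hi): value + 1 if hi = +inf, otherwise the midpoint (value + hi)/2. On '-', the current value becomes hi and we move to value - 1 if lo = -inf, otherwise the midpoint (lo + value)/2.
Start at 0.
Step 1: sign = -, move left. Bounds: (-inf, 0). Value = -1
Step 2: sign = -, move left. Bounds: (-inf, -1). Value = -2
The surreal number with sign expansion -- is -2.

-2


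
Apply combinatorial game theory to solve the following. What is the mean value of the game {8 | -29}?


Game = {8 | -29}, a switch {a | b} with numbers a > b.
Its thermograph has left wall a - t and right wall b + t, which meet at t = (a - b)/2, where both equal (a + b)/2. So the mast (mean value) is at (a + b)/2.
Mean = (8 + (-29))/2 = -21/2 = -21/2

-21/2


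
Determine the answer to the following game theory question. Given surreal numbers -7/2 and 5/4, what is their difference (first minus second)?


x = -7/2, y = 5/4
Converting to common denominator: 4
x = -14/4, y = 5/4
x - y = -7/2 - 5/4 = -19/4

-19/4


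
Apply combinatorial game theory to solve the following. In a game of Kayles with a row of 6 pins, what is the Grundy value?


Kayles: a move removes 1 or 2 adjacent pins from a contiguous row.
Removing pins from a row of k leaves two independent rows (a, b) with a + b = k - 1 (one pin) or a + b = k - 2 (two pins); an end removal gives a = 0.
By Sprague-Grundy, G(k) = mex{ G(a) XOR G(b) } over all these splits. G(0) = 0.
G(1): splits (0,0):0^0=0 -> mex({0}) = 1
G(2): splits (0,1):0^1=1 (0,0):0^0=0 -> mex({0, 1}) = 2
G(3): splits (0,2):0^2=2 (1,1):1^1=0 (0,1):0^1=1 -> mex({0, 1, 2}) = 3
G(4): splits (0,3):0^3=3 (1,2):1^2=3 (0,2):0^2=2 (1,1):1^1=0 -> mex({0, 2, 3}) = 1
G(5): splits (0,4):0^1=1 (1,3):1^3=2 (2,2):2^2=0 (0,3):0^3=3 (1,2):1^2=3 -> mex({0, 1, 2, 3}) = 4
G(6) = mex({0, 1, 2, 4}) = 3
Therefore G(6) = 3.

3


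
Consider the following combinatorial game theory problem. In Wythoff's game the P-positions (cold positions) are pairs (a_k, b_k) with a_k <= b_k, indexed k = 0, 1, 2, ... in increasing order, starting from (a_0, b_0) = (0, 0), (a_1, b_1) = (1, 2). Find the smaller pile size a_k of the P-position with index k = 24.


By Wythoff's theorem, a_k = floor(k * phi) and b_k = floor(k * phi^2) = a_k + k, where phi = (1 + sqrt(5))/2 is the golden ratio.
phi = (1 + sqrt(5))/2 = 1.618034
k = 24
k * phi = 24 * 1.618034 = 38.832816
a_24 = floor(k * phi) = 38

38


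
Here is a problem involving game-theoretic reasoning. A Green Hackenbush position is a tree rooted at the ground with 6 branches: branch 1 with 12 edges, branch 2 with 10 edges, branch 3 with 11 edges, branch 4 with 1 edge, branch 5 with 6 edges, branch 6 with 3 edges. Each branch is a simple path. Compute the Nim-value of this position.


The tree has 6 branches from the ground vertex.
In Green Hackenbush, the Nim-value of a simple path of length k is k.
Branch 1: length 12, Nim-value = 12
Branch 2: length 10, Nim-value = 10
Branch 3: length 11, Nim-value = 11
Branch 4: length 1, Nim-value = 1
Branch 5: length 6, Nim-value = 6
Branch 6: length 3, Nim-value = 3
Total Nim-value = XOR of all branch values:
0 XOR 12 = 12
12 XOR 10 = 6
6 XOR 11 = 13
13 XOR 1 = 12
12 XOR 6 = 10
10 XOR 3 = 9
Nim-value of the tree = 9

9


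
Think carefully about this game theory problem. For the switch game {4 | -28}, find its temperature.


The game is {4 | -28}, a switch {a | b} with numbers a > b.
Cooling {a | b} by t gives {a - t | b + t}, which stops being hot when a - t = b + t, i.e. at t = (a - b)/2. So the temperature of a switch is (a - b)/2.
Temperature = (Left option - Right option) / 2
= (4 - (-28)) / 2
= 32 / 2
= 16

16


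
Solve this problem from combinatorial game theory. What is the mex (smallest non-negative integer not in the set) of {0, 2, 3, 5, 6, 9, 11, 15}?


Set = {0, 2, 3, 5, 6, 9, 11, 15}
0 is in the set.
1 is NOT in the set. This is the mex.
mex = 1

1


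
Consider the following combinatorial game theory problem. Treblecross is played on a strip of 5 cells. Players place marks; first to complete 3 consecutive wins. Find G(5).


Treblecross: place X on empty cells; 3-in-a-row wins.
Playing within two cells of an existing X lets the opponent win at once, so sensible play treats the cells i-2..i+2 around each X as dead. The player left with no safe cell loses, so this is a normal-play take-away game on strips of safe cells.
Placing X at cell i (0-indexed) of a strip of k safe cells leaves independent strips of sizes max(0, i-2) and max(0, k-i-3). Hence G(k) = mex{ G(max(0,i-2)) XOR G(max(0,k-i-3)) : 0 <= i < k }, with G(0) = 0.
G(1): splits (0,0):0^0=0 -> mex({0}) = 1
G(2): splits (0,0):0^0=0 -> mex({0}) = 1
G(3): splits (0,0):0^0=0 -> mex({0}) = 1
G(4): splits (0,1):0^1=1 (0,0):0^0=0 -> mex({0, 1}) = 2
G(5): splits (0,2):0^1=1 (0,1):0^1=1 (0,0):0^0=0 -> mex({0, 1}) = 2
Therefore G(5) = 2.

2


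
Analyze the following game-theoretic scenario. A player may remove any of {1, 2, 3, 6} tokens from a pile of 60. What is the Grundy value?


The subtraction set is S = {1, 2, 3, 6}.
G(k) = mex{ G(k - s) : s in S, s <= k }. We compute iteratively: G(0) = 0.
G(1) = mex({0}) = 1
G(2) = mex({0, 1}) = 2
G(3) = mex({0, 1, 2}) = 3
G(4) = mex({1, 2, 3}) = 0
G(5) = mex({0, 2, 3}) = 1
G(6) = mex({0, 1, 3}) = 2
G(7) = mex({0, 1, 2}) = 3
G(8) = mex({1, 2, 3}) = 0
G(9) = mex({0, 2, 3}) = 1
Observe that G(4)..G(9) = 0, 1, 2, 3, 0, 1 repeats G(0)..G(5) = 0, 1, 2, 3, 0, 1.
For k >= max(S) = 6, G(k) is determined by the previous 6 values G(k-6)..G(k-1); a window of 6 consecutive values has recurred shifted by 4, so by induction G(k + 4) = G(k) for all k >= 0: the sequence is periodic from the start with period 4.
One period: G(0..3) = 0, 1, 2, 3.
60 mod 4 = 0, so G(60) = G(0) = 0.

0


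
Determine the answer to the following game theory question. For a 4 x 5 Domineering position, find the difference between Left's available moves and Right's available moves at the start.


Board is 4 x 5 (rows x cols).
Left (vertical) placements: (rows-1) * cols = 3 * 5 = 15
Right (horizontal) placements: rows * (cols-1) = 4 * 4 = 16
Advantage = Left - Right = 15 - 16 = -1

-1


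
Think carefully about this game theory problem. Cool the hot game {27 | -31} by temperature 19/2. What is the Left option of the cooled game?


Original game: {27 | -31} (a switch {a | b} with a > b).
Cooling by t (for t below the temperature (a - b)/2 = 29) taxes each move by t: {a | b} cooled by t is {a - t | b + t}.
Cooling amount: t = 19/2
Cooled Left option: 27 - 19/2 = 35/2
Cooled Right option: -31 + 19/2 = -43/2
Cooled game: {35/2 | -43/2}
Left option = 35/2

35/2


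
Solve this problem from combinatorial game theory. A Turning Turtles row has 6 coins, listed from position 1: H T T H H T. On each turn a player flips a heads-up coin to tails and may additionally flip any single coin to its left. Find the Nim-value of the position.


Coins: H T T H H T
Key fact: a single head at position k behaves exactly like a Nim heap of size k (turning it to T and optionally flipping a coin at j < k corresponds to moving the heap from k to j, or to 0), and heads combine as a disjunctive sum (two heads at the same place would cancel, matching j XOR j = 0). So the Nim-value is the XOR of the 1-indexed positions of the heads.
Face-up positions (1-indexed): [1, 4, 5]
XOR 0 with 1: 0 XOR 1 = 1
XOR 1 with 4: 1 XOR 4 = 5
XOR 5 with 5: 5 XOR 5 = 0
Nim-value = 0

0


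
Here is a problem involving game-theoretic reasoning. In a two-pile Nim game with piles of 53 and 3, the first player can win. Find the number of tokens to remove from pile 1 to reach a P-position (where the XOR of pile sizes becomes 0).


Piles: 53 and 3
Current XOR: 53 XOR 3 = 54 (non-zero, so this is an N-position).
To make the XOR zero, we need to find a move that balances the piles.
For pile 1 (size 53): target = 53 XOR 54 = 3
We reduce pile 1 from 53 to 3.
Tokens removed: 53 - 3 = 50
Verification: 3 XOR 3 = 0

50


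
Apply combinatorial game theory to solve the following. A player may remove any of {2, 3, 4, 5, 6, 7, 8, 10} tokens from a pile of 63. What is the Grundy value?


The subtraction set is S = {2, 3, 4, 5, 6, 7, 8, 10}.
G(k) = mex{ G(k - s) : s in S, s <= k }. We compute iteratively: G(0) = 0.
G(1) = mex({}) = 0
G(2) = mex({0}) = 1
G(3) = mex({0}) = 1
G(4) = mex({0, 1}) = 2
G(5) = mex({0, 1}) = 2
G(6) = mex({0, 1, 2}) = 3
G(7) = mex({0, 1, 2}) = 3
G(8) = mex({0, 1, 2, 3}) = 4
G(9) = mex({0, 1, 2, 3}) = 4
G(10) = mex({0, 1, 2, 3, 4}) = 5
G(11) = mex({0, 1, 2, 3, 4}) = 5
G(12) = mex({1, 2, 3, 4, 5}) = 0
G(13) = mex({1, 2, 3, 4, 5}) = 0
G(14) = mex({0, 2, 3, 4, 5}) = 1
G(15) = mex({0, 2, 3, 4, 5}) = 1
G(16) = mex({0, 1, 3, 4, 5}) = 2
G(17) = mex({0, 1, 3, 4, 5}) = 2
G(18) = mex({0, 1, 2, 4, 5}) = 3
G(19) = mex({0, 1, 2, 4, 5}) = 3
G(20) = mex({0, 1, 2, 3, 5}) = 4
G(21) = mex({0, 1, 2, 3, 5}) = 4
Observe that G(12)..G(21) = 0, 0, 1, 1, 2, 2, 3, 3, 4, 4 repeats G(0)..G(9) = 0, 0, 1, 1, 2, 2, 3, 3, 4, 4.
For k >= max(S) = 10, G(k) is determined by the previous 10 values G(k-10)..G(k-1); a window of 10 consecutive values has recurred shifted by 12, so by induction G(k + 12) = G(k) for all k >= 0: the sequence is periodic from the start with period 12.
One period: G(0..11) = 0, 0, 1, 1, 2, 2, 3, 3, 4, 4, 5, 5.
63 mod 12 = 3, so G(63) = G(3) = 1.

1


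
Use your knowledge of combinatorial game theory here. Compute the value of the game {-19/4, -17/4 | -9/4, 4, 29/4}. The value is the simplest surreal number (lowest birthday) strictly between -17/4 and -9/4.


Left options: {-19/4, -17/4}, max = -17/4
Right options: {-9/4, 4, 29/4}, min = -9/4
All options are numbers and max(Left) < min(Right), so by the simplicity theorem the value is the simplest (earliest-born) number strictly between -17/4 and -9/4.
Integers -4 through -3 all lie strictly between -17/4 and -9/4.
Among integers, the simplest (lowest birthday = smallest |n|; 0 is born on day 0, +-n on day n) is -3.
No non-integer in the interval can be simpler: if x is a non-integer in the interval, then floor(x) or ceil(x) also lies in the interval (the interval contains an integer), and both are proper prefixes of x's sign expansion, i.e. born earlier. So the game value is -3.
Game value = -3

-3


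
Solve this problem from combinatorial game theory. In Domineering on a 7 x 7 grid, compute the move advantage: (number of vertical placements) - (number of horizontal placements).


Board is 7 x 7 (rows x cols).
Left (vertical) placements: (rows-1) * cols = 6 * 7 = 42
Right (horizontal) placements: rows * (cols-1) = 7 * 6 = 42
Advantage = Left - Right = 42 - 42 = 0

0


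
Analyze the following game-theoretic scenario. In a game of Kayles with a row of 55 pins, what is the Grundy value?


Kayles: a move removes 1 or 2 adjacent pins from a contiguous row.
Removing pins from a row of k leaves two independent rows (a, b) with a + b = k - 1 (one pin) or a + b = k - 2 (two pins); an end removal gives a = 0.
By Sprague-Grundy, G(k) = mex{ G(a) XOR G(b) } over all these splits. G(0) = 0.
G(1): splits (0,0):0^0=0 -> mex({0}) = 1
G(2): splits (0,1):0^1=1 (0,0):0^0=0 -> mex({0, 1}) = 2
G(3): splits (0,2):0^2=2 (1,1):1^1=0 (0,1):0^1=1 -> mex({0, 1, 2}) = 3
G(4): splits (0,3):0^3=3 (1,2):1^2=3 (0,2):0^2=2 (1,1):1^1=0 -> mex({0, 2, 3}) = 1
G(5): splits (0,4):0^1=1 (1,3):1^3=2 (2,2):2^2=0 (0,3):0^3=3 (1,2):1^2=3 -> mex({0, 1, 2, 3}) = 4
G(6) = mex({0, 1, 2, 4}) = 3
G(7) = mex({0, 1, 3, 4, 5}) = 2
G(8) = mex({0, 2, 3, 5, 6}) = 1
G(9) = mex({0, 1, 2, 3, 6, 7}) = 4
G(10) = mex({0, 1, 3, 4, 5, 7}) = 2
G(11) = mex({0, 1, 2, 3, 4, 5}) = 6
G(12) = mex({0, 1, 2, 3, 5, 6, 7}) = 4
G(13) = mex({0, 2, 3, 4, 6, 7}) = 1
G(14) = mex({0, 1, 4, 5, 6, 7}) = 2
G(15) = mex({0, 1, 2, 3, 4, 5, 6}) = 7
G(16) = mex({0, 2, 3, 5, 6, 7}) = 1
G(17) = mex({0, 1, 2, 3, 5, 6, 7}) = 4
G(18) = mex({0, 1, 2, 4, 5, 6}) = 3
G(19) = mex({0, 1, 3, 4, 5, 7}) = 2
G(20) = mex({0, 2, 3, 4, 5, 6, 7}) = 1
G(21) = mex({0, 1, 2, 3, 5, 6, 7}) = 4
G(22) = mex({0, 1, 2, 3, 4, 5, 7}) = 6
G(23) = mex({0, 1, 2, 3, 4, 5, 6}) = 7
G(24) = mex({0, 1, 2, 3, 5, 6, 7}) = 4
G(25) = mex({0, 2, 3, 4, 6, 7}) = 1
G(26) = mex({0, 1, 3, 4, 5, 6, 7}) = 2
G(27) = mex({0, 1, 2, 3, 4, 5, 6, 7}) = 8
G(28) = mex({0, 1, 2, 3, 4, 6, 7, 8}) = 5
G(29) = mex({0, 1, 2, 3, 5, 6, 7, 8, 9}) = 4
G(30) = mex({0, 1, 2, 3, 4, 5, 6, 9, 10}) = 7
G(31) = mex({0, 1, 3, 4, 5, 7, 10, 11}) = 2
G(32) = mex({0, 2, 3, 4, 5, 6, 7, 9, 11}) = 1
G(33) = mex({0, 1, 2, 3, 4, 5, 6, 7, 9, 12}) = 8
G(34) = mex({0, 1, 2, 3, 4, 5, 7, 8, 11, 12}) = 6
G(35) = mex({0, 1, 2, 3, 4, 5, 6, 8, 9, 10, 11}) = 7
G(36) = mex({0, 1, 2, 3, 5, 6, 7, 9, 10}) = 4
G(37) = mex({0, 2, 3, 4, 6, 7, 9, 10, 11, 12}) = 1
G(38) = mex({0, 1, 3, 4, 5, 6, 7, 9, 10, 11, 12}) = 2
G(39) = mex({0, 1, 2, 4, 5, 6, 7, 9, 10, 12, 14}) = 3
G(40) = mex({0, 2, 3, 4, 6, 7, 11, 12, 14}) = 1
G(41) = mex({0, 1, 2, 3, 5, 6, 7, 9, 10, 11, 12}) = 4
G(42) = mex({0, 1, 2, 3, 4, 5, 6, 9, 10}) = 7
G(43) = mex({0, 1, 3, 4, 5, 7, 9, 10, 12, 15}) = 2
G(44) = mex({0, 2, 3, 4, 5, 6, 7, 9, 10, 12, 15}) = 1
G(45) = mex({0, 1, 2, 3, 4, 5, 6, 7, 9, 10, 12, 14}) = 8
G(46) = mex({0, 1, 3, 4, 5, 7, 8, 11, 12, 14}) = 2
G(47) = mex({0, 1, 2, 3, 4, 5, 6, 8, 9, 10, 11, 12}) = 7
G(48) = mex({0, 1, 2, 3, 5, 6, 7, 9, 10}) = 4
G(49) = mex({0, 2, 3, 4, 6, 7, 9, 10, 11, 12, 15}) = 1
G(50) = mex({0, 1, 4, 5, 6, 7, 9, 11, 12, 14, 15}) = 2
G(51) = mex({0, 1, 2, 3, 4, 5, 6, 7, 9, 12, 14, 15}) = 8
G(52) = mex({0, 2, 3, 4, 5, 6, 7, 8, 11, 12, 15}) = 1
G(53) = mex({0, 1, 2, 3, 5, 6, 7, 8, 9, 10, 11, 12}) = 4
G(54) = mex({0, 1, 2, 3, 4, 5, 6, 9, 10}) = 7
G(55) = mex({0, 1, 3, 4, 5, 7, 9, 10, 11, 12}) = 2
Therefore G(55) = 2.

2


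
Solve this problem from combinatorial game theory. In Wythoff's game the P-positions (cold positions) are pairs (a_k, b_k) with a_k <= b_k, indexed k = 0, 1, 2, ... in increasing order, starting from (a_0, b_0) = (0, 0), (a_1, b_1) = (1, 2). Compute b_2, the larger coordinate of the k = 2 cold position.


By Wythoff's theorem, a_k = floor(k * phi) and b_k = floor(k * phi^2) = a_k + k, where phi = (1 + sqrt(5))/2 is the golden ratio.
phi = (1 + sqrt(5))/2 = 1.618034
phi^2 = phi + 1 = 2.618034
k = 2
k * phi^2 = 2 * 2.618034 = 5.236068
b_2 = floor(k * phi^2) = 5 (check: a_2 + k = 3 + 2 = 5)

5


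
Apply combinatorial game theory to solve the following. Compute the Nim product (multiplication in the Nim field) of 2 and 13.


Nim multiplication is bilinear over XOR: (u XOR v) * w = (u*w) XOR (v*w).
So we split each operand into its bit components and XOR the pairwise Nim products.
2 = 2 (as XOR of powers of 2).
13 = 1 + 4 + 8 (as XOR of powers of 2).
Using the standard Nim-product table on single bits:
  2*2 = 3,   2*4 = 8,   2*8 = 12,
  4*4 = 6,   4*8 = 11,  8*8 = 13,
and  1*x = x (identity), k*l = l*k (commutative).
Pairwise Nim products:
  2 * 1 = 2
  2 * 4 = 8
  2 * 8 = 12
XOR them: 2 XOR 8 XOR 12 = 6.
Result: 2 * 13 = 6 (in Nim).

6


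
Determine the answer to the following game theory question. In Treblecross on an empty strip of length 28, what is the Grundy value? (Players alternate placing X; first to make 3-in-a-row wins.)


Treblecross: place X on empty cells; 3-in-a-row wins.
Playing within two cells of an existing X lets the opponent win at once, so sensible play treats the cells i-2..i+2 around each X as dead. The player left with no safe cell loses, so this is a normal-play take-away game on strips of safe cells.
Placing X at cell i (0-indexed) of a strip of k safe cells leaves independent strips of sizes max(0, i-2) and max(0, k-i-3). Hence G(k) = mex{ G(max(0,i-2)) XOR G(max(0,k-i-3)) : 0 <= i < k }, with G(0) = 0.
G(1): splits (0,0):0^0=0 -> mex({0}) = 1
G(2): splits (0,0):0^0=0 -> mex({0}) = 1
G(3): splits (0,0):0^0=0 -> mex({0}) = 1
G(4): splits (0,1):0^1=1 (0,0):0^0=0 -> mex({0, 1}) = 2
G(5): splits (0,2):0^1=1 (0,1):0^1=1 (0,0):0^0=0 -> mex({0, 1}) = 2
G(6) = mex({1}) = 0
G(7) = mex({0, 1, 2}) = 3
G(8) = mex({0, 1, 2}) = 3
G(9) = mex({0, 2}) = 1
G(10) = mex({0, 2, 3}) = 1
G(11) = mex({0, 3}) = 1
G(12) = mex({1, 3}) = 0
G(13) = mex({0, 1, 2, 3}) = 4
G(14) = mex({0, 1, 2}) = 3
G(15) = mex({0, 1, 2}) = 3
G(16) = mex({0, 1, 2, 4}) = 3
G(17) = mex({0, 1, 3, 4}) = 2
G(18) = mex({0, 1, 3, 4}) = 2
G(19) = mex({0, 1, 3, 5}) = 2
G(20) = mex({0, 1, 2, 3, 5}) = 4
G(21) = mex({0, 1, 2, 3, 5}) = 4
G(22) = mex({1, 2, 6}) = 0
G(23) = mex({0, 1, 2, 3, 4, 6}) = 5
G(24) = mex({0, 1, 2, 3, 4}) = 5
G(25) = mex({0, 1, 3, 4, 7}) = 2
G(26) = mex({0, 1, 3, 4, 5, 7}) = 2
G(27) = mex({0, 1, 3, 5}) = 2
G(28) = mex({0, 1, 2, 5}) = 3
Therefore G(28) = 3.

3


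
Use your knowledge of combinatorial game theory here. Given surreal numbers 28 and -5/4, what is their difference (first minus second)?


x = 28, y = -5/4
Converting to common denominator: 4
x = 112/4, y = -5/4
x - y = 28 - -5/4 = 117/4

117/4


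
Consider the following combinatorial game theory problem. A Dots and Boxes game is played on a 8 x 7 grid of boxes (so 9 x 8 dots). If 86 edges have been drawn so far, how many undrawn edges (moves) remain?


Grid: 8 x 7 boxes, i.e. 9 rows and 8 columns of dots.
Horizontal edges: (rows + 1) * cols = 9 * 7 = 63
Vertical edges: rows * (cols + 1) = 8 * 8 = 64
Total edges: 63 + 64 = 127
Edges drawn: 86
Remaining: 127 - 86 = 41

41


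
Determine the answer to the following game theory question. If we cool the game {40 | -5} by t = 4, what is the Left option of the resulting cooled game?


Original game: {40 | -5} (a switch {a | b} with a > b).
Cooling by t (for t below the temperature (a - b)/2 = 45/2) taxes each move by t: {a | b} cooled by t is {a - t | b + t}.
Cooling amount: t = 4
Cooled Left option: 40 - 4 = 36
Cooled Right option: -5 + 4 = -1
Cooled game: {36 | -1}
Left option = 36

36


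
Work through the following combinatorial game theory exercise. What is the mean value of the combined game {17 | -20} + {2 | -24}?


G1 = {17 | -20}, G2 = {2 | -24}
Each is a switch {a | b} with numbers a > b; its mean value is (a + b)/2, and mean value is additive over game sums: m(G1 + G2) = m(G1) + m(G2).
Mean of G1 = (17 + (-20))/2 = -3/2 = -3/2
Mean of G2 = (2 + (-24))/2 = -22/2 = -11
Mean of G1 + G2 = -3/2 + -11 = -25/2

-25/2


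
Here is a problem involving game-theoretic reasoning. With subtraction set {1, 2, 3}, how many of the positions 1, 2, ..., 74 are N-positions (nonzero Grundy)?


Subtraction set S = {1, 2, 3}, so G(n) = n mod 4.
G(n) = 0 when n is a multiple of 4.
Multiples of 4 in [1, 74]: 18
N-positions (nonzero Grundy) = 74 - 18 = 56

56


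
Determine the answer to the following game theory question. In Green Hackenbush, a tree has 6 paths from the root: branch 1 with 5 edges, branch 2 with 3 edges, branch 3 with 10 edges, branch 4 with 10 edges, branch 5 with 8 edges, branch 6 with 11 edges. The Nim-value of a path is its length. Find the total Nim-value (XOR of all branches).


The tree has 6 branches from the ground vertex.
In Green Hackenbush, the Nim-value of a simple path of length k is k.
Branch 1: length 5, Nim-value = 5
Branch 2: length 3, Nim-value = 3
Branch 3: length 10, Nim-value = 10
Branch 4: length 10, Nim-value = 10
Branch 5: length 8, Nim-value = 8
Branch 6: length 11, Nim-value = 11
Total Nim-value = XOR of all branch values:
0 XOR 5 = 5
5 XOR 3 = 6
6 XOR 10 = 12
12 XOR 10 = 6
6 XOR 8 = 14
14 XOR 11 = 5
Nim-value of the tree = 5

5


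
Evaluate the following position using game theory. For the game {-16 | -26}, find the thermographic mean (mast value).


Game = {-16 | -26}, a switch {a | b} with numbers a > b.
Its thermograph has left wall a - t and right wall b + t, which meet at t = (a - b)/2, where both equal (a + b)/2. So the mast (mean value) is at (a + b)/2.
Mean = (-16 + (-26))/2 = -42/2 = -21

-21


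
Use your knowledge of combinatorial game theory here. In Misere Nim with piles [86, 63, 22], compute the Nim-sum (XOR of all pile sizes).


We need the XOR (exclusive or) of all pile sizes.
After XOR-ing pile 1 (size 86): 0 XOR 86 = 86
After XOR-ing pile 2 (size 63): 86 XOR 63 = 105
After XOR-ing pile 3 (size 22): 105 XOR 22 = 127
The Nim-value of this position is 127.

127


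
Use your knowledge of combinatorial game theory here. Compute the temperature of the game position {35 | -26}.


The game is {35 | -26}, a switch {a | b} with numbers a > b.
Cooling {a | b} by t gives {a - t | b + t}, which stops being hot when a - t = b + t, i.e. at t = (a - b)/2. So the temperature of a switch is (a - b)/2.
Temperature = (Left option - Right option) / 2
= (35 - (-26)) / 2
= 61 / 2
= 61/2

61/2


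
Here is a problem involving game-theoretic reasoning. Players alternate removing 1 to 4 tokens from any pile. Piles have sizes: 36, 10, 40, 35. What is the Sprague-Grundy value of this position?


Subtraction set: {1, 2, 3, 4}
For this subtraction set, G(n) = n mod 5 (period = max + 1 = 5).
Pile 1 (size 36): G(36) = 36 mod 5 = 1
Pile 2 (size 10): G(10) = 10 mod 5 = 0
Pile 3 (size 40): G(40) = 40 mod 5 = 0
Pile 4 (size 35): G(35) = 35 mod 5 = 0
Total Grundy value = XOR of all: 1 XOR 0 XOR 0 XOR 0 = 1

1


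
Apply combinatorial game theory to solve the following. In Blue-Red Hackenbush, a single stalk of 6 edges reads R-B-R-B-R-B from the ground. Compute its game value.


Edges (from ground): R-B-R-B-R-B
By Berlekamp's sign-expansion rule, a Blue-Red Hackenbush stalk has the value of the surreal number whose sign sequence is the edge sequence with B -> + and R -> -.
Sign sequence: -+-+-+
Trace the sign expansion in the surreal number tree, starting from 0:
Edge 1: R (sign -) -> bounds (-inf, 0), value = -1
Edge 2: B (sign +) -> bounds (-1, 0), value = -1/2
Edge 3: R (sign -) -> bounds (-1, -1/2), value = -3/4
Edge 4: B (sign +) -> bounds (-3/4, -1/2), value = -5/8
Edge 5: R (sign -) -> bounds (-3/4, -5/8), value = -11/16
Edge 6: B (sign +) -> bounds (-11/16, -5/8), value = -21/32
Game value = -21/32

-21/32


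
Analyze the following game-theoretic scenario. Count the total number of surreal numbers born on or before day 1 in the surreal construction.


Day 0: {|} = 0 is born. Count = 1.
Day n: the number of surreal numbers born by day n is 2^(n+1) - 1.
By day 0: 2^1 - 1 = 1
By day 1: 2^2 - 1 = 3
By day 1: 3 surreal numbers.

3


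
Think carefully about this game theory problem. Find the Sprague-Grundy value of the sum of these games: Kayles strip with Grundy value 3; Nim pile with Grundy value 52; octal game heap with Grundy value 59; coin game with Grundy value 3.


By the Sprague-Grundy theorem, the Grundy value of a sum of games is the XOR of individual Grundy values.
Kayles strip: Grundy value = 3. Running XOR: 0 XOR 3 = 3
Nim pile: Grundy value = 52. Running XOR: 3 XOR 52 = 55
octal game heap: Grundy value = 59. Running XOR: 55 XOR 59 = 12
coin game: Grundy value = 3. Running XOR: 12 XOR 3 = 15
The combined Grundy value is 15.

15


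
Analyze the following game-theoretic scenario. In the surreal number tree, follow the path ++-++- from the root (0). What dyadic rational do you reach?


Sign expansion: ++-++-
Rule: track bounds (lo, hi), initially (-inf, +inf). On '+', the current value becomes lo and we move to the simplest number in (value, hi): value + 1 if hi = +inf, otherwise the midpoint (value + hi)/2. On '-', the current value becomes hi and we move to value - 1 if lo = -inf, otherwise the midpoint (lo + value)/2.
Start at 0.
Step 1: sign = +, move right. Bounds: (0, +inf). Value = 1
Step 2: sign = +, move right. Bounds: (1, +inf). Value = 2
Step 3: sign = -, move left. Bounds: (1, 2). Value = 3/2
Step 4: sign = +, move right. Bounds: (3/2, 2). Value = 7/4
Step 5: sign = +, move right. Bounds: (7/4, 2). Value = 15/8
Step 6: sign = -, move left. Bounds: (7/4, 15/8). Value = 29/16
The surreal number with sign expansion ++-++- is 29/16.

29/16


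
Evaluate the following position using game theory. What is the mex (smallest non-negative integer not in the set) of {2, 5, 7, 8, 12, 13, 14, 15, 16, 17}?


Set = {2, 5, 7, 8, 12, 13, 14, 15, 16, 17}
0 is NOT in the set. This is the mex.
mex = 0

0


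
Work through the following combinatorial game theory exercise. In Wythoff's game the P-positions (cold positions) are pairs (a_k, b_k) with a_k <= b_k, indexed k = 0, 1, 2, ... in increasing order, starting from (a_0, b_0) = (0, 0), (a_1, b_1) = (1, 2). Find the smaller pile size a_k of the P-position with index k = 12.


By Wythoff's theorem, a_k = floor(k * phi) and b_k = floor(k * phi^2) = a_k + k, where phi = (1 + sqrt(5))/2 is the golden ratio.
phi = (1 + sqrt(5))/2 = 1.618034
k = 12
k * phi = 12 * 1.618034 = 19.416408
a_12 = floor(k * phi) = 19

19


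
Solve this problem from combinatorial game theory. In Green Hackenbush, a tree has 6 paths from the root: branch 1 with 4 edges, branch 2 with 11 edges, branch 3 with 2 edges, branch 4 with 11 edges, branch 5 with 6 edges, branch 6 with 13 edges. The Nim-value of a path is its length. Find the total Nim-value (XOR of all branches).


The tree has 6 branches from the ground vertex.
In Green Hackenbush, the Nim-value of a simple path of length k is k.
Branch 1: length 4, Nim-value = 4
Branch 2: length 11, Nim-value = 11
Branch 3: length 2, Nim-value = 2
Branch 4: length 11, Nim-value = 11
Branch 5: length 6, Nim-value = 6
Branch 6: length 13, Nim-value = 13
Total Nim-value = XOR of all branch values:
0 XOR 4 = 4
4 XOR 11 = 15
15 XOR 2 = 13
13 XOR 11 = 6
6 XOR 6 = 0
0 XOR 13 = 13
Nim-value of the tree = 13

13


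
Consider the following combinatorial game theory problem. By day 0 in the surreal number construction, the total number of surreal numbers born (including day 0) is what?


Day 0: {|} = 0 is born. Count = 1.
Day n: the number of surreal numbers born by day n is 2^(n+1) - 1.
By day 0: 2^1 - 1 = 1
By day 0: 1 surreal numbers.

1


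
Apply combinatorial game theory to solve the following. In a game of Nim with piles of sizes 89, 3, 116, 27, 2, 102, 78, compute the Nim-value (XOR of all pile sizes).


We need the XOR (exclusive or) of all pile sizes.
After XOR-ing pile 1 (size 89): 0 XOR 89 = 89
After XOR-ing pile 2 (size 3): 89 XOR 3 = 90
After XOR-ing pile 3 (size 116): 90 XOR 116 = 46
After XOR-ing pile 4 (size 27): 46 XOR 27 = 53
After XOR-ing pile 5 (size 2): 53 XOR 2 = 55
After XOR-ing pile 6 (size 102): 55 XOR 102 = 81
After XOR-ing pile 7 (size 78): 81 XOR 78 = 31
The Nim-value of this position is 31.

31


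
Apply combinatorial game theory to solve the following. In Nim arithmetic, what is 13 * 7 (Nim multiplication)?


Nim multiplication is bilinear over XOR: (u XOR v) * w = (u*w) XOR (v*w).
So we split each operand into its bit components and XOR the pairwise Nim products.
13 = 1 + 4 + 8 (as XOR of powers of 2).
7 = 1 + 2 + 4 (as XOR of powers of 2).
Using the standard Nim-product table on single bits:
  2*2 = 3,   2*4 = 8,   2*8 = 12,
  4*4 = 6,   4*8 = 11,  8*8 = 13,
and  1*x = x (identity), k*l = l*k (commutative).
Pairwise Nim products:
  1 * 1 = 1
  1 * 2 = 2
  1 * 4 = 4
  4 * 1 = 4
  4 * 2 = 8
  4 * 4 = 6
  8 * 1 = 8
  8 * 2 = 12
  8 * 4 = 11
XOR them: 1 XOR 2 XOR 4 XOR 4 XOR 8 XOR 6 XOR 8 XOR 12 XOR 11 = 2.
Result: 13 * 7 = 2 (in Nim).

2


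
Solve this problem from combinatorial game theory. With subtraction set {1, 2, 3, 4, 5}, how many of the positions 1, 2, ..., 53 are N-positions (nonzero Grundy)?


Subtraction set S = {1, 2, 3, 4, 5}, so G(n) = n mod 6.
G(n) = 0 when n is a multiple of 6.
Multiples of 6 in [1, 53]: 8
N-positions (nonzero Grundy) = 53 - 8 = 45

45


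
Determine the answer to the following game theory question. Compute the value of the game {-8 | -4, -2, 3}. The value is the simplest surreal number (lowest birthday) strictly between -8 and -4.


Left options: {-8}, max = -8
Right options: {-4, -2, 3}, min = -4
All options are numbers and max(Left) < min(Right), so by the simplicity theorem the value is the simplest (earliest-born) number strictly between -8 and -4.
Integers -7 through -5 all lie strictly between -8 and -4.
Among integers, the simplest (lowest birthday = smallest |n|; 0 is born on day 0, +-n on day n) is -5.
No non-integer in the interval can be simpler: if x is a non-integer in the interval, then floor(x) or ceil(x) also lies in the interval (the interval contains an integer), and both are proper prefixes of x's sign expansion, i.e. born earlier. So the game value is -5.
Game value = -5

-5


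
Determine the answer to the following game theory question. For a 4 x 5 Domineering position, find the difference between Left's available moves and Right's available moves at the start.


Board is 4 x 5 (rows x cols).
Left (vertical) placements: (rows-1) * cols = 3 * 5 = 15
Right (horizontal) placements: rows * (cols-1) = 4 * 4 = 16
Advantage = Left - Right = 15 - 16 = -1

-1


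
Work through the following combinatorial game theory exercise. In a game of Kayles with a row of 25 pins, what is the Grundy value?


Kayles: a move removes 1 or 2 adjacent pins from a contiguous row.
Removing pins from a row of k leaves two independent rows (a, b) with a + b = k - 1 (one pin) or a + b = k - 2 (two pins); an end removal gives a = 0.
By Sprague-Grundy, G(k) = mex{ G(a) XOR G(b) } over all these splits. G(0) = 0.
G(1): splits (0,0):0^0=0 -> mex({0}) = 1
G(2): splits (0,1):0^1=1 (0,0):0^0=0 -> mex({0, 1}) = 2
G(3): splits (0,2):0^2=2 (1,1):1^1=0 (0,1):0^1=1 -> mex({0, 1, 2}) = 3
G(4): splits (0,3):0^3=3 (1,2):1^2=3 (0,2):0^2=2 (1,1):1^1=0 -> mex({0, 2, 3}) = 1
G(5): splits (0,4):0^1=1 (1,3):1^3=2 (2,2):2^2=0 (0,3):0^3=3 (1,2):1^2=3 -> mex({0, 1, 2, 3}) = 4
G(6) = mex({0, 1, 2, 4}) = 3
G(7) = mex({0, 1, 3, 4, 5}) = 2
G(8) = mex({0, 2, 3, 5, 6}) = 1
G(9) = mex({0, 1, 2, 3, 6, 7}) = 4
G(10) = mex({0, 1, 3, 4, 5, 7}) = 2
G(11) = mex({0, 1, 2, 3, 4, 5}) = 6
G(12) = mex({0, 1, 2, 3, 5, 6, 7}) = 4
G(13) = mex({0, 2, 3, 4, 6, 7}) = 1
G(14) = mex({0, 1, 4, 5, 6, 7}) = 2
G(15) = mex({0, 1, 2, 3, 4, 5, 6}) = 7
G(16) = mex({0, 2, 3, 5, 6, 7}) = 1
G(17) = mex({0, 1, 2, 3, 5, 6, 7}) = 4
G(18) = mex({0, 1, 2, 4, 5, 6}) = 3
G(19) = mex({0, 1, 3, 4, 5, 7}) = 2
G(20) = mex({0, 2, 3, 4, 5, 6, 7}) = 1
G(21) = mex({0, 1, 2, 3, 5, 6, 7}) = 4
G(22) = mex({0, 1, 2, 3, 4, 5, 7}) = 6
G(23) = mex({0, 1, 2, 3, 4, 5, 6}) = 7
G(24) = mex({0, 1, 2, 3, 5, 6, 7}) = 4
G(25) = mex({0, 2, 3, 4, 6, 7}) = 1
Therefore G(25) = 1.

1


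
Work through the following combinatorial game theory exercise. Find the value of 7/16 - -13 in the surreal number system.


x = 7/16, y = -13
Converting to common denominator: 16
x = 7/16, y = -208/16
x - y = 7/16 - -13 = 215/16

215/16


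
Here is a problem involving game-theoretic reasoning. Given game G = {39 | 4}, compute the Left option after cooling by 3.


Original game: {39 | 4} (a switch {a | b} with a > b).
Cooling by t (for t below the temperature (a - b)/2 = 35/2) taxes each move by t: {a | b} cooled by t is {a - t | b + t}.
Cooling amount: t = 3
Cooled Left option: 39 - 3 = 36
Cooled Right option: 4 + 3 = 7
Cooled game: {36 | 7}
Left option = 36

36


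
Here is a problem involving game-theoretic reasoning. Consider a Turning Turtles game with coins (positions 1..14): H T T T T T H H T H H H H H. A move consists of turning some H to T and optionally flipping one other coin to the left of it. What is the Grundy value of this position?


Coins: H T T T T T H H T H H H H H
Key fact: a single head at position k behaves exactly like a Nim heap of size k (turning it to T and optionally flipping a coin at j < k corresponds to moving the heap from k to j, or to 0), and heads combine as a disjunctive sum (two heads at the same place would cancel, matching j XOR j = 0). So the Nim-value is the XOR of the 1-indexed positions of the heads.
Face-up positions (1-indexed): [1, 7, 8, 10, 11, 12, 13, 14]
XOR 0 with 1: 0 XOR 1 = 1
XOR 1 with 7: 1 XOR 7 = 6
XOR 6 with 8: 6 XOR 8 = 14
XOR 14 with 10: 14 XOR 10 = 4
XOR 4 with 11: 4 XOR 11 = 15
XOR 15 with 12: 15 XOR 12 = 3
XOR 3 with 13: 3 XOR 13 = 14
XOR 14 with 14: 14 XOR 14 = 0
Nim-value = 0

0


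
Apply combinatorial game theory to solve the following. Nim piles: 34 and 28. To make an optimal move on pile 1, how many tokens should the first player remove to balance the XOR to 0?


Piles: 34 and 28
Current XOR: 34 XOR 28 = 62 (non-zero, so this is an N-position).
To make the XOR zero, we need to find a move that balances the piles.
For pile 1 (size 34): target = 34 XOR 62 = 28
We reduce pile 1 from 34 to 28.
Tokens removed: 34 - 28 = 6
Verification: 28 XOR 28 = 0

6


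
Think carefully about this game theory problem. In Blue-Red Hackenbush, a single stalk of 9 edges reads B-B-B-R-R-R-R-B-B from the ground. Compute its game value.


Edges (from ground): B-B-B-R-R-R-R-B-B
By Berlekamp's sign-expansion rule, a Blue-Red Hackenbush stalk has the value of the surreal number whose sign sequence is the edge sequence with B -> + and R -> -.
Sign sequence: +++----++
Trace the sign expansion in the surreal number tree, starting from 0:
Edge 1: B (sign +) -> bounds (0, +inf), value = 1
Edge 2: B (sign +) -> bounds (1, +inf), value = 2
Edge 3: B (sign +) -> bounds (2, +inf), value = 3
Edge 4: R (sign -) -> bounds (2, 3), value = 5/2
Edge 5: R (sign -) -> bounds (2, 5/2), value = 9/4
Edge 6: R (sign -) -> bounds (2, 9/4), value = 17/8
Edge 7: R (sign -) -> bounds (2, 17/8), value = 33/16
Edge 8: B (sign +) -> bounds (33/16, 17/8), value = 67/32
Edge 9: B (sign +) -> bounds (67/32, 17/8), value = 135/64
Game value = 135/64

135/64


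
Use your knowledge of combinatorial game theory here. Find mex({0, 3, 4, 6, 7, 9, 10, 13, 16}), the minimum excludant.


Set = {0, 3, 4, 6, 7, 9, 10, 13, 16}
0 is in the set.
1 is NOT in the set. This is the mex.
mex = 1

1


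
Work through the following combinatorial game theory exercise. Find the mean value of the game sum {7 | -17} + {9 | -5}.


G1 = {7 | -17}, G2 = {9 | -5}
Each is a switch {a | b} with numbers a > b; its mean value is (a + b)/2, and mean value is additive over game sums: m(G1 + G2) = m(G1) + m(G2).
Mean of G1 = (7 + (-17))/2 = -10/2 = -5
Mean of G2 = (9 + (-5))/2 = 4/2 = 2
Mean of G1 + G2 = -5 + 2 = -3

-3


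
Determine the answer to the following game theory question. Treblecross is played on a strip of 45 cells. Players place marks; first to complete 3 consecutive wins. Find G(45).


Treblecross: place X on empty cells; 3-in-a-row wins.
Playing within two cells of an existing X lets the opponent win at once, so sensible play treats the cells i-2..i+2 around each X as dead. The player left with no safe cell loses, so this is a normal-play take-away game on strips of safe cells.
Placing X at cell i (0-indexed) of a strip of k safe cells leaves independent strips of sizes max(0, i-2) and max(0, k-i-3). Hence G(k) = mex{ G(max(0,i-2)) XOR G(max(0,k-i-3)) : 0 <= i < k }, with G(0) = 0.
G(1): splits (0,0):0^0=0 -> mex({0}) = 1
G(2): splits (0,0):0^0=0 -> mex({0}) = 1
G(3): splits (0,0):0^0=0 -> mex({0}) = 1
G(4): splits (0,1):0^1=1 (0,0):0^0=0 -> mex({0, 1}) = 2
G(5): splits (0,2):0^1=1 (0,1):0^1=1 (0,0):0^0=0 -> mex({0, 1}) = 2
G(6) = mex({1}) = 0
G(7) = mex({0, 1, 2}) = 3
G(8) = mex({0, 1, 2}) = 3
G(9) = mex({0, 2}) = 1
G(10) = mex({0, 2, 3}) = 1
G(11) = mex({0, 3}) = 1
G(12) = mex({1, 3}) = 0
G(13) = mex({0, 1, 2, 3}) = 4
G(14) = mex({0, 1, 2}) = 3
G(15) = mex({0, 1, 2}) = 3
G(16) = mex({0, 1, 2, 4}) = 3
G(17) = mex({0, 1, 3, 4}) = 2
G(18) = mex({0, 1, 3, 4}) = 2
G(19) = mex({0, 1, 3, 5}) = 2
G(20) = mex({0, 1, 2, 3, 5}) = 4
G(21) = mex({0, 1, 2, 3, 5}) = 4
G(22) = mex({1, 2, 6}) = 0
G(23) = mex({0, 1, 2, 3, 4, 6}) = 5
G(24) = mex({0, 1, 2, 3, 4}) = 5
G(25) = mex({0, 1, 3, 4, 7}) = 2
G(26) = mex({0, 1, 3, 4, 5, 7}) = 2
G(27) = mex({0, 1, 3, 5}) = 2
G(28) = mex({0, 1, 2, 5}) = 3
G(29) = mex({0, 1, 2, 4, 5, 6}) = 3
G(30) = mex({1, 2, 4, 6}) = 0
G(31) = mex({0, 1, 2, 3, 4, 6}) = 5
G(32) = mex({1, 2, 3, 4, 7}) = 0
G(33) = mex({0, 3, 7}) = 1
G(34) = mex({0, 2, 3, 5, 7}) = 1
G(35) = mex({0, 2, 3, 5, 6}) = 1
G(36) = mex({0, 1, 2, 5, 6}) = 3
G(37) = mex({0, 1, 2, 4, 5, 6}) = 3
G(38) = mex({0, 1, 2, 4}) = 3
G(39) = mex({0, 1, 2, 3, 4, 7}) = 5
G(40) = mex({0, 1, 2, 3, 4, 5, 7}) = 6
G(41) = mex({0, 1, 2, 3, 5, 7}) = 4
G(42) = mex({0, 1, 2, 3, 5, 6, 7}) = 4
G(43) = mex({0, 2, 3, 5, 6}) = 1
G(44) = mex({1, 2, 3, 4, 5, 6}) = 0
G(45) = mex({0, 1, 2, 3, 4, 6, 7}) = 5
Therefore G(45) = 5.

5


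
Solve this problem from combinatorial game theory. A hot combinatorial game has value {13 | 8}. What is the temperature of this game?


The game is {13 | 8}, a switch {a | b} with numbers a > b.
Cooling {a | b} by t gives {a - t | b + t}, which stops being hot when a - t = b + t, i.e. at t = (a - b)/2. So the temperature of a switch is (a - b)/2.
Temperature = (Left option - Right option) / 2
= (13 - (8)) / 2
= 5 / 2
= 5/2

5/2


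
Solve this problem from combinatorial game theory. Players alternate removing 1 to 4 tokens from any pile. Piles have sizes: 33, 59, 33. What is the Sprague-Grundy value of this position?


Subtraction set: {1, 2, 3, 4}
For this subtraction set, G(n) = n mod 5 (period = max + 1 = 5).
Pile 1 (size 33): G(33) = 33 mod 5 = 3
Pile 2 (size 59): G(59) = 59 mod 5 = 4
Pile 3 (size 33): G(33) = 33 mod 5 = 3
Total Grundy value = XOR of all: 3 XOR 4 XOR 3 = 4

4
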